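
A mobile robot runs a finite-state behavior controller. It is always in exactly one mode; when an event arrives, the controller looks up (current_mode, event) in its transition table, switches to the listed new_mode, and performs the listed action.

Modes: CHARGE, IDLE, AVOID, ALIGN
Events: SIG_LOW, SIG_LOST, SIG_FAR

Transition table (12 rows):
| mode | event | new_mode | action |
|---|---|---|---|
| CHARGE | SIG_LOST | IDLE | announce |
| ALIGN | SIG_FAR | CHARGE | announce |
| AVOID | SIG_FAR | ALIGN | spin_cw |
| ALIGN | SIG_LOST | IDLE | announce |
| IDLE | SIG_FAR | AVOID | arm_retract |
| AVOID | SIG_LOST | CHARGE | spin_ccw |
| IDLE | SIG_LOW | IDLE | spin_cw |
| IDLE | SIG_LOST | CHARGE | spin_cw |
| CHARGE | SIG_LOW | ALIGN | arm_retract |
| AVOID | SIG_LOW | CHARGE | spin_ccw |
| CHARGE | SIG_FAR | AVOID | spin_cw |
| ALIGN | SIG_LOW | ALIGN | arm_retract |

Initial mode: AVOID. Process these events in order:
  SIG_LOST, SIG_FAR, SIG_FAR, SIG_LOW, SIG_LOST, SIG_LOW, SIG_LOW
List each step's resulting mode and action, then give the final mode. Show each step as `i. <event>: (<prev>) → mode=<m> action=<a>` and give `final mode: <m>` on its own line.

1. SIG_LOST: (AVOID) → mode=CHARGE action=spin_ccw
2. SIG_FAR: (CHARGE) → mode=AVOID action=spin_cw
3. SIG_FAR: (AVOID) → mode=ALIGN action=spin_cw
4. SIG_LOW: (ALIGN) → mode=ALIGN action=arm_retract
5. SIG_LOST: (ALIGN) → mode=IDLE action=announce
6. SIG_LOW: (IDLE) → mode=IDLE action=spin_cw
7. SIG_LOW: (IDLE) → mode=IDLE action=spin_cw

final mode: IDLE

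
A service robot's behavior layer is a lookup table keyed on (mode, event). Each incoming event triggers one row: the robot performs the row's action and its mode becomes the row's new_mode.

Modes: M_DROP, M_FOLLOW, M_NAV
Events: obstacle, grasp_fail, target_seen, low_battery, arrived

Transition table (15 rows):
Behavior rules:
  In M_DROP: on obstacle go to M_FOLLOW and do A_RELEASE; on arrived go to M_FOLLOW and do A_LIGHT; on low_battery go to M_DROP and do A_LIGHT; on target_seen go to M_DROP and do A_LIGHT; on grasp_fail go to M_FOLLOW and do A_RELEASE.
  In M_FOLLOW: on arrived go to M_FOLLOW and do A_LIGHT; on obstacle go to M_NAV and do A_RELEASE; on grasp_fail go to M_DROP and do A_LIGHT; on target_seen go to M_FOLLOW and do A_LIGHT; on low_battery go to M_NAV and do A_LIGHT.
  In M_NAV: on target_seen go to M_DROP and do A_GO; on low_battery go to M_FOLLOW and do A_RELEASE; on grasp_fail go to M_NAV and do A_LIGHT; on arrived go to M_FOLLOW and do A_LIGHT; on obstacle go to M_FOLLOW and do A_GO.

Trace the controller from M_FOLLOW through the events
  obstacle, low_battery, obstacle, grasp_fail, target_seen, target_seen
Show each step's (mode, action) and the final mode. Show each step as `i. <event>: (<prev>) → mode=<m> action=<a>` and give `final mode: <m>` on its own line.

final mode: M_DROP

1. obstacle: (M_FOLLOW) → mode=M_NAV action=A_RELEASE
2. low_battery: (M_NAV) → mode=M_FOLLOW action=A_RELEASE
3. obstacle: (M_FOLLOW) → mode=M_NAV action=A_RELEASE
4. grasp_fail: (M_NAV) → mode=M_NAV action=A_LIGHT
5. target_seen: (M_NAV) → mode=M_DROP action=A_GO
6. target_seen: (M_DROP) → mode=M_DROP action=A_LIGHT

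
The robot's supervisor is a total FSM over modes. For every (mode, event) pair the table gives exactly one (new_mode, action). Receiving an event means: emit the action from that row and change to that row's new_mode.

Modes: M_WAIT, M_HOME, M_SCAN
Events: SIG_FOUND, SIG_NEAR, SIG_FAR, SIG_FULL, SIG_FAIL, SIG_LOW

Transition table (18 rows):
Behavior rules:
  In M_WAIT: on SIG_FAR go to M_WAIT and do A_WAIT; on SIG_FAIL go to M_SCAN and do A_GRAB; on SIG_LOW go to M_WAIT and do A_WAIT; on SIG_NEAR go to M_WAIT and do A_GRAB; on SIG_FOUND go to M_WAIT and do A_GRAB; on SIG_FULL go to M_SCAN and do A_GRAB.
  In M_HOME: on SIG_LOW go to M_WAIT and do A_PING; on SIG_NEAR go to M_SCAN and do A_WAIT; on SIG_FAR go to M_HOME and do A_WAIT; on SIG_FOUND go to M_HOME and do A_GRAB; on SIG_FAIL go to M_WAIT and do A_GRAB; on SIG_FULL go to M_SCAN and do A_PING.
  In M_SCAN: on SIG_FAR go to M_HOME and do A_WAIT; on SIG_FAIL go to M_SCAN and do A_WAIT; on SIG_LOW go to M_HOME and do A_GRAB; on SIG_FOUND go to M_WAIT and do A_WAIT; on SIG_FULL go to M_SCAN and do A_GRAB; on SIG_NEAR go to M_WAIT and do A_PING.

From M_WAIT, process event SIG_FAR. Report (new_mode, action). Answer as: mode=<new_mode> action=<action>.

current mode = M_WAIT; filter table to that mode:
  (M_WAIT, SIG_FAR) → (M_WAIT, A_WAIT)  ← event matches
  (M_WAIT, SIG_FAIL) → (M_SCAN, A_GRAB)
  (M_WAIT, SIG_LOW) → (M_WAIT, A_WAIT)
  (M_WAIT, SIG_NEAR) → (M_WAIT, A_GRAB)
  (M_WAIT, SIG_FOUND) → (M_WAIT, A_GRAB)
  (M_WAIT, SIG_FULL) → (M_SCAN, A_GRAB)
event = SIG_FAR selects (M_WAIT, A_WAIT)

mode=M_WAIT action=A_WAIT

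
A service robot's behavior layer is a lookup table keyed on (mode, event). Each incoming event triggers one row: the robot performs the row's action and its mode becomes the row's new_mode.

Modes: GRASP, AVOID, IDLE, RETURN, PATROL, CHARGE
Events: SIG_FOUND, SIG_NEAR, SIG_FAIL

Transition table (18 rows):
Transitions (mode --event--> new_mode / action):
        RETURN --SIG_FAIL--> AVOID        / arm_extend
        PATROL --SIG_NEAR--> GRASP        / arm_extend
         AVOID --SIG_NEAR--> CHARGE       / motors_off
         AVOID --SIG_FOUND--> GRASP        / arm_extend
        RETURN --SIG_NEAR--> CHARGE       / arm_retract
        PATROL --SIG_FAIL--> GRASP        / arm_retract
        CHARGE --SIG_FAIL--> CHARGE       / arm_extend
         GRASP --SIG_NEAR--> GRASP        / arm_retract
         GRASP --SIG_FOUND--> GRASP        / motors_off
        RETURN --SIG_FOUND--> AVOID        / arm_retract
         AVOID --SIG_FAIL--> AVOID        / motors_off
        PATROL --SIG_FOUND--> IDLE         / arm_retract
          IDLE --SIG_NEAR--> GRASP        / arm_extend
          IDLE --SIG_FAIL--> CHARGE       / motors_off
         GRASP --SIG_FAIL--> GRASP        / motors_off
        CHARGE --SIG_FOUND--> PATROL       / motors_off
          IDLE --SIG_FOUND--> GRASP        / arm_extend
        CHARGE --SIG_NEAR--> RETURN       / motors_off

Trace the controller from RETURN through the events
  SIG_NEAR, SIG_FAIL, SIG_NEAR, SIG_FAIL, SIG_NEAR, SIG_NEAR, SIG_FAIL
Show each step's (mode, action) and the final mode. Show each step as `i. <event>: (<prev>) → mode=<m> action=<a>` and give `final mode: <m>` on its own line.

1. SIG_NEAR: (RETURN) → mode=CHARGE action=arm_retract
2. SIG_FAIL: (CHARGE) → mode=CHARGE action=arm_extend
3. SIG_NEAR: (CHARGE) → mode=RETURN action=motors_off
4. SIG_FAIL: (RETURN) → mode=AVOID action=arm_extend
5. SIG_NEAR: (AVOID) → mode=CHARGE action=motors_off
6. SIG_NEAR: (CHARGE) → mode=RETURN action=motors_off
7. SIG_FAIL: (RETURN) → mode=AVOID action=arm_extend

final mode: AVOID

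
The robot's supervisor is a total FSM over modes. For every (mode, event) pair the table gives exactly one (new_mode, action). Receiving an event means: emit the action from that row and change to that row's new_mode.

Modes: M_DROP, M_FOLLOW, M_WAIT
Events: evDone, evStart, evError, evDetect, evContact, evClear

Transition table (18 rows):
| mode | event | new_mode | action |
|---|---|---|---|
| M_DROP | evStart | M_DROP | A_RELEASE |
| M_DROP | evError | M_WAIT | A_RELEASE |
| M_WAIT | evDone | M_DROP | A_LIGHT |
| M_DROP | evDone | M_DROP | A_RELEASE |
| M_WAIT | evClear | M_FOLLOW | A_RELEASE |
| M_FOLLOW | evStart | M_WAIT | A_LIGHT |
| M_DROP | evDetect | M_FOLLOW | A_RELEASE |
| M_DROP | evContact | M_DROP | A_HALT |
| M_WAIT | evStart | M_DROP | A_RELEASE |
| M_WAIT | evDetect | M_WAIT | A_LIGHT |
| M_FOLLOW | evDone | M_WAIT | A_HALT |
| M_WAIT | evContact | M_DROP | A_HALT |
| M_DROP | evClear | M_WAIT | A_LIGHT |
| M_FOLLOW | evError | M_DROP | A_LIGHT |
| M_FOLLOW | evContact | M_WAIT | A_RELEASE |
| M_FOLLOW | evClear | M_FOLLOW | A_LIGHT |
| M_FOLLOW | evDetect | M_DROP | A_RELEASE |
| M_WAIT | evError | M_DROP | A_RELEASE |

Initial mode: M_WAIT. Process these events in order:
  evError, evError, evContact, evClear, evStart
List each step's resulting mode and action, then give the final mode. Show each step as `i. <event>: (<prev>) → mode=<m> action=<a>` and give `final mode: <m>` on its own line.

final mode: M_DROP

1. evError: (M_WAIT) → mode=M_DROP action=A_RELEASE
2. evError: (M_DROP) → mode=M_WAIT action=A_RELEASE
3. evContact: (M_WAIT) → mode=M_DROP action=A_HALT
4. evClear: (M_DROP) → mode=M_WAIT action=A_LIGHT
5. evStart: (M_WAIT) → mode=M_DROP action=A_RELEASE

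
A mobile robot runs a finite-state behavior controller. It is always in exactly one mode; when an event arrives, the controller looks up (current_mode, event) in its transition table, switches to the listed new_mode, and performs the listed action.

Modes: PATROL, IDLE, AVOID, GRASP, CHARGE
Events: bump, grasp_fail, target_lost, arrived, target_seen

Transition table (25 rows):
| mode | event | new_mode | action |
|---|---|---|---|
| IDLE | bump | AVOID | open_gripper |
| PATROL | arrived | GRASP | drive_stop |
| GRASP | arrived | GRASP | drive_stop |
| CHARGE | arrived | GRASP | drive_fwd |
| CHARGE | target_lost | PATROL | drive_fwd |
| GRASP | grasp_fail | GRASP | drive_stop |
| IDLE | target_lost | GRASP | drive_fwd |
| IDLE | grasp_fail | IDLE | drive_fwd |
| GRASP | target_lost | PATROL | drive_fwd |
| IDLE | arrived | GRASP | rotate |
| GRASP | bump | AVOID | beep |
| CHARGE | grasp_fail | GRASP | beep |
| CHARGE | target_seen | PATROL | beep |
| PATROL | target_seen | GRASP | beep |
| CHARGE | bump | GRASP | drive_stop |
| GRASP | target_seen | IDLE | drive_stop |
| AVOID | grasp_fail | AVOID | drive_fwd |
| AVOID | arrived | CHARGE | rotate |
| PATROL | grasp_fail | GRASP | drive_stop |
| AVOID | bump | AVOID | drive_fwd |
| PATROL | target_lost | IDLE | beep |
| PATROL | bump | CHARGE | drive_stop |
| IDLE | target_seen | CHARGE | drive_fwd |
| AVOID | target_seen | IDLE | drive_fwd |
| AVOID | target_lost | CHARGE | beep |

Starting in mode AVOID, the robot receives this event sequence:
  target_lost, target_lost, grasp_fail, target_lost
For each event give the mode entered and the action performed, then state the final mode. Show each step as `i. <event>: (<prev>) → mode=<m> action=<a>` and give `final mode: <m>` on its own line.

1. target_lost: (AVOID) → mode=CHARGE action=beep
2. target_lost: (CHARGE) → mode=PATROL action=drive_fwd
3. grasp_fail: (PATROL) → mode=GRASP action=drive_stop
4. target_lost: (GRASP) → mode=PATROL action=drive_fwd

final mode: PATROL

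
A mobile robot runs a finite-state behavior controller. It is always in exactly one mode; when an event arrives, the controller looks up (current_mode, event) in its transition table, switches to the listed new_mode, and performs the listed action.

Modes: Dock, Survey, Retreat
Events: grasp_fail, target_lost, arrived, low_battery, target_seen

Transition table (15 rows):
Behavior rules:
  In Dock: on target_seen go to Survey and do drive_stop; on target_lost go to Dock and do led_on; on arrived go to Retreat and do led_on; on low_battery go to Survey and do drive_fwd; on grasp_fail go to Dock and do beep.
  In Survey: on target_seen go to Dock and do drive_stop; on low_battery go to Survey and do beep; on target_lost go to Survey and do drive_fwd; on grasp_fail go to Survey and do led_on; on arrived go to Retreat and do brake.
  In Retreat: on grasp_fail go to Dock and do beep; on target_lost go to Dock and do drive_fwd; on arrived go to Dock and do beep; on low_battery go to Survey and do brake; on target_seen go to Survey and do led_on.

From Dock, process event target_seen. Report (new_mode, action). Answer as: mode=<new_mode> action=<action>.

current mode = Dock; filter table to that mode:
  (Dock, target_seen) → (Survey, drive_stop)  ← event matches
  (Dock, target_lost) → (Dock, led_on)
  (Dock, arrived) → (Retreat, led_on)
  (Dock, low_battery) → (Survey, drive_fwd)
  (Dock, grasp_fail) → (Dock, beep)
event = target_seen selects (Survey, drive_stop)

mode=Survey action=drive_stop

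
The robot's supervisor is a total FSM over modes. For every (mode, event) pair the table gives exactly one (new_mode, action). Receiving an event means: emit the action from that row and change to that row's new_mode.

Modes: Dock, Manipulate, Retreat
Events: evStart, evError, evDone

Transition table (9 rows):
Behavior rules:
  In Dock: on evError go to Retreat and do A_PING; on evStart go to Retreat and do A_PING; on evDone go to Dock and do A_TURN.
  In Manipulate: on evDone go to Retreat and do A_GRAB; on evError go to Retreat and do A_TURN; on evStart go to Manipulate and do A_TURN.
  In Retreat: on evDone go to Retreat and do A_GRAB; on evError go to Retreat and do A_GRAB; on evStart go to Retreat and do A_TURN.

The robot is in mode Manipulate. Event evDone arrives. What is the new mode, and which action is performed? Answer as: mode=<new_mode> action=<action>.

current mode = Manipulate; filter table to that mode:
  (Manipulate, evDone) → (Retreat, A_GRAB)  ← event matches
  (Manipulate, evError) → (Retreat, A_TURN)
  (Manipulate, evStart) → (Manipulate, A_TURN)
event = evDone selects (Retreat, A_GRAB)

mode=Retreat action=A_GRAB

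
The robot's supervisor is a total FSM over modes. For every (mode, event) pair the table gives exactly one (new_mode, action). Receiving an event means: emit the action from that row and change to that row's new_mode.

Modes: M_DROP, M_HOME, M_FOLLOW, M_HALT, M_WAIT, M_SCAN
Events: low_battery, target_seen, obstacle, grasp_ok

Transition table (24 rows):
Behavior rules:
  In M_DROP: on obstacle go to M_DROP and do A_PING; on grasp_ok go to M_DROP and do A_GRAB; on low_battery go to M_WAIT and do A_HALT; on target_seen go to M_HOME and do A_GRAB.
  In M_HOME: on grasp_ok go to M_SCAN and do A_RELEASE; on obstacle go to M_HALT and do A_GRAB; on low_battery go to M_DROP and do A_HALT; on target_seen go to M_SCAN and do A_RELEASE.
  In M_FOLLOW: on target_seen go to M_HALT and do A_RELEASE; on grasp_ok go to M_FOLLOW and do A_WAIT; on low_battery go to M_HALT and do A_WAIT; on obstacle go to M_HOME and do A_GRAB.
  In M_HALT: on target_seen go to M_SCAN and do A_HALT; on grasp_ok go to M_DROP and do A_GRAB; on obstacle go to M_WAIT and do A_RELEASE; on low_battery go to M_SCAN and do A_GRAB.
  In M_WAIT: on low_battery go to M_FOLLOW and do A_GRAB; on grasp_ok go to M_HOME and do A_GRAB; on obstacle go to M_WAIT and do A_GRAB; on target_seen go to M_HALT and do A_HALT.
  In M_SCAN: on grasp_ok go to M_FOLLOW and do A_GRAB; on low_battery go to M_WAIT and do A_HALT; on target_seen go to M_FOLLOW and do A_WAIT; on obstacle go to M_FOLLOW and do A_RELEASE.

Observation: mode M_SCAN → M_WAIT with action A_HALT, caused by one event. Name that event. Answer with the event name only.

low_battery

try low_battery: (M_SCAN, low_battery) → (M_WAIT, A_HALT)  ← matches
try target_seen: (M_SCAN, target_seen) → (M_FOLLOW, A_WAIT)
try obstacle: (M_SCAN, obstacle) → (M_FOLLOW, A_RELEASE)
try grasp_ok: (M_SCAN, grasp_ok) → (M_FOLLOW, A_GRAB)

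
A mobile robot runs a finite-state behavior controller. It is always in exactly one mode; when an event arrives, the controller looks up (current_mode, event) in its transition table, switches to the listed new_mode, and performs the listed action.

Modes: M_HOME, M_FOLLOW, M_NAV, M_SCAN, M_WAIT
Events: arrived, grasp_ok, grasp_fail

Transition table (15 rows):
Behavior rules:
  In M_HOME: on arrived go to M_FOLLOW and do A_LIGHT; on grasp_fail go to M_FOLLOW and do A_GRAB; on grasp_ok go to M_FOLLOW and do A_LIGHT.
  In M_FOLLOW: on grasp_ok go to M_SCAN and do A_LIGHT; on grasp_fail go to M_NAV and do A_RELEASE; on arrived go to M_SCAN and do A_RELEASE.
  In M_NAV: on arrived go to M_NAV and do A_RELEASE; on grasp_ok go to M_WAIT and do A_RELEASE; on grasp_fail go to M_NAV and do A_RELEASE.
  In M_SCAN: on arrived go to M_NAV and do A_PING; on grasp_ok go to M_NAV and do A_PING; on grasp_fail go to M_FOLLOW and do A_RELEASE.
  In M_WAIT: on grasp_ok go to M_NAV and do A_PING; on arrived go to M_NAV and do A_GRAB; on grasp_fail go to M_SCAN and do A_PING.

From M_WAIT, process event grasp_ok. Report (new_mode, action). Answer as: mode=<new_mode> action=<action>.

current mode = M_WAIT; filter table to that mode:
  (M_WAIT, grasp_ok) → (M_NAV, A_PING)  ← event matches
  (M_WAIT, arrived) → (M_NAV, A_GRAB)
  (M_WAIT, grasp_fail) → (M_SCAN, A_PING)
event = grasp_ok selects (M_NAV, A_PING)

mode=M_NAV action=A_PING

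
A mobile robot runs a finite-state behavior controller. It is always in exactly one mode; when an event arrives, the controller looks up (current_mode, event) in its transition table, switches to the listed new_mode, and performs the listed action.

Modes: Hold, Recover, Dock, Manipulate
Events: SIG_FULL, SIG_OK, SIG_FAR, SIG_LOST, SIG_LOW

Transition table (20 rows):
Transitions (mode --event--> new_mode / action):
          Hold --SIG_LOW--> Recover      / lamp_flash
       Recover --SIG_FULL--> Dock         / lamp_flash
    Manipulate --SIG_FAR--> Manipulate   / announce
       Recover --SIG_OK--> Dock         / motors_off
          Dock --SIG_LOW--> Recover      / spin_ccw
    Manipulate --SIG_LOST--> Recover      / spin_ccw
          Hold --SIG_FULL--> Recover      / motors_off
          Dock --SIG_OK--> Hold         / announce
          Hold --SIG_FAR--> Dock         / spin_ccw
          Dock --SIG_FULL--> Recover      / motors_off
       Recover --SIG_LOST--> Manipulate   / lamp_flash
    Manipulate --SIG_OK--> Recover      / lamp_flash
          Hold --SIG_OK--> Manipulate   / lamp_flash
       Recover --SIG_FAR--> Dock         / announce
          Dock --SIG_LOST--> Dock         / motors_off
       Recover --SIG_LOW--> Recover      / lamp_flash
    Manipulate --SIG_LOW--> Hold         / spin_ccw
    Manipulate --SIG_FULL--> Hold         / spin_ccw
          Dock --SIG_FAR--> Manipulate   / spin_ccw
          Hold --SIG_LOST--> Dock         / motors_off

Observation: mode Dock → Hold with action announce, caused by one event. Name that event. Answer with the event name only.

SIG_OK

try SIG_FULL: (Dock, SIG_FULL) → (Recover, motors_off)
try SIG_OK: (Dock, SIG_OK) → (Hold, announce)  ← matches
try SIG_FAR: (Dock, SIG_FAR) → (Manipulate, spin_ccw)
try SIG_LOST: (Dock, SIG_LOST) → (Dock, motors_off)
try SIG_LOW: (Dock, SIG_LOW) → (Recover, spin_ccw)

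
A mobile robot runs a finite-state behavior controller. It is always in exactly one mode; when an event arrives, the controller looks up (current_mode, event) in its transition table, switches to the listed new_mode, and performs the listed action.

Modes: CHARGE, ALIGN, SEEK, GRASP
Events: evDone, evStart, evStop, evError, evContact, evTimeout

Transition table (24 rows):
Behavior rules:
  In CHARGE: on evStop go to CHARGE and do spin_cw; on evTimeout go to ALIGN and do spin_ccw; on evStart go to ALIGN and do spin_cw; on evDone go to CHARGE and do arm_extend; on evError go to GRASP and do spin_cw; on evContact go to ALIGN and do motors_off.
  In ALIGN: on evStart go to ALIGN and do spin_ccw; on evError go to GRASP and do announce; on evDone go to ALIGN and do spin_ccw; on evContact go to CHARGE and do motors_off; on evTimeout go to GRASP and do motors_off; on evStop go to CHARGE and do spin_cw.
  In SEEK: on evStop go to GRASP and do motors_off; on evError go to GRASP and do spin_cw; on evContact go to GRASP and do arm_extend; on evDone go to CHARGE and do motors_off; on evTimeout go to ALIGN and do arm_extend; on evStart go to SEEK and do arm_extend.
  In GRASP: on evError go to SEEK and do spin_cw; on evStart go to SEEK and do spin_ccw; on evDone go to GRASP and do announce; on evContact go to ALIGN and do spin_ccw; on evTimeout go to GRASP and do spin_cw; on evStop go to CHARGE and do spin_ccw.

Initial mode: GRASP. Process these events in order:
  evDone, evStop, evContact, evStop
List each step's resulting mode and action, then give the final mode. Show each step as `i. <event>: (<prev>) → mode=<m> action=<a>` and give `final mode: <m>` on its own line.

final mode: CHARGE

1. evDone: (GRASP) → mode=GRASP action=announce
2. evStop: (GRASP) → mode=CHARGE action=spin_ccw
3. evContact: (CHARGE) → mode=ALIGN action=motors_off
4. evStop: (ALIGN) → mode=CHARGE action=spin_cw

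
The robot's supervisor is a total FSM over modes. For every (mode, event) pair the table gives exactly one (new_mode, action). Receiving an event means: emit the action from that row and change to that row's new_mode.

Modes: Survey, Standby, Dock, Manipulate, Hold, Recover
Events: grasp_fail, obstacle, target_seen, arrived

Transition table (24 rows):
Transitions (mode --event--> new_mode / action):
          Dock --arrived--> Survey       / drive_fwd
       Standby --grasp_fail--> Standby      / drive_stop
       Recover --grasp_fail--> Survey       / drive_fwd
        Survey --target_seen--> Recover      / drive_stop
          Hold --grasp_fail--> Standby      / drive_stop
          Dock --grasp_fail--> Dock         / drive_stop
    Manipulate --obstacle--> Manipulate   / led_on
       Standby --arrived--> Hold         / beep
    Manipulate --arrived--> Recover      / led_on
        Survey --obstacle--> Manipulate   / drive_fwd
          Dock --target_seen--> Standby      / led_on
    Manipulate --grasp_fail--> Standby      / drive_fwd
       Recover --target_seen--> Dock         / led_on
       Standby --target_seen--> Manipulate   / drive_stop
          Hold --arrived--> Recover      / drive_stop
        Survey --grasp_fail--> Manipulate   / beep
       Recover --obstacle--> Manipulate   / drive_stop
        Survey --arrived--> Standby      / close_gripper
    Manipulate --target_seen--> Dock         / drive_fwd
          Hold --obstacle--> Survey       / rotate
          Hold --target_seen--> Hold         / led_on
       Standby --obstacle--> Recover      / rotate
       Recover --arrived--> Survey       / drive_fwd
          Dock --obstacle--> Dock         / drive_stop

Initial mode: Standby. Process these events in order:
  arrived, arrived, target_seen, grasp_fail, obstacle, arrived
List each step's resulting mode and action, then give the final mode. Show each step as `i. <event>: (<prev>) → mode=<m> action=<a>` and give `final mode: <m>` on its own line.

final mode: Survey

1. arrived: (Standby) → mode=Hold action=beep
2. arrived: (Hold) → mode=Recover action=drive_stop
3. target_seen: (Recover) → mode=Dock action=led_on
4. grasp_fail: (Dock) → mode=Dock action=drive_stop
5. obstacle: (Dock) → mode=Dock action=drive_stop
6. arrived: (Dock) → mode=Survey action=drive_fwd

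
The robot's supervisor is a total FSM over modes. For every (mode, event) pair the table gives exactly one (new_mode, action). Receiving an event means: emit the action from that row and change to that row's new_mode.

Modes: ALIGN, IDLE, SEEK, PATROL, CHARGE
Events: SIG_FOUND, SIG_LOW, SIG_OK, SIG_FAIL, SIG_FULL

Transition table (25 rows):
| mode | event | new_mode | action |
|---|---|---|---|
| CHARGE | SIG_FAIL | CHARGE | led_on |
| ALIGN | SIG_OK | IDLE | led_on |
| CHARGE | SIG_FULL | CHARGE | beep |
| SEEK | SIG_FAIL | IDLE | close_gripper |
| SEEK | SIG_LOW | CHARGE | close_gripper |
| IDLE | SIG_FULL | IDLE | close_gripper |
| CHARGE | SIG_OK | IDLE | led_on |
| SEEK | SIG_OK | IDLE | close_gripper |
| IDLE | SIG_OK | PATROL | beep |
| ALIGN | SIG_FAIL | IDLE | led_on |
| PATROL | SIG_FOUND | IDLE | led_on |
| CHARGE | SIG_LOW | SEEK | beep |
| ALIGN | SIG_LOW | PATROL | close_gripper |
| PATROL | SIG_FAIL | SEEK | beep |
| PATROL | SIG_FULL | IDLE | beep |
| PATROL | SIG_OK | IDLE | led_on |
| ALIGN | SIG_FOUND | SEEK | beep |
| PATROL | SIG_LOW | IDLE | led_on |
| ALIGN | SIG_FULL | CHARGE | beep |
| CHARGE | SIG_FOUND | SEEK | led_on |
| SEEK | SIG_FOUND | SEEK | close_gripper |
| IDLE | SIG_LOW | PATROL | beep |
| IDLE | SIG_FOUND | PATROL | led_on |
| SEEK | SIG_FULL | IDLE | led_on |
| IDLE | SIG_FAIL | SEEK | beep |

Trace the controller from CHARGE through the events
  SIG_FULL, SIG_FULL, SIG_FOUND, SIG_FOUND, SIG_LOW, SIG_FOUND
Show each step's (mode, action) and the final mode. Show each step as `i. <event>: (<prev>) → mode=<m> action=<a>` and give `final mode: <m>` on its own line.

1. SIG_FULL: (CHARGE) → mode=CHARGE action=beep
2. SIG_FULL: (CHARGE) → mode=CHARGE action=beep
3. SIG_FOUND: (CHARGE) → mode=SEEK action=led_on
4. SIG_FOUND: (SEEK) → mode=SEEK action=close_gripper
5. SIG_LOW: (SEEK) → mode=CHARGE action=close_gripper
6. SIG_FOUND: (CHARGE) → mode=SEEK action=led_on

final mode: SEEK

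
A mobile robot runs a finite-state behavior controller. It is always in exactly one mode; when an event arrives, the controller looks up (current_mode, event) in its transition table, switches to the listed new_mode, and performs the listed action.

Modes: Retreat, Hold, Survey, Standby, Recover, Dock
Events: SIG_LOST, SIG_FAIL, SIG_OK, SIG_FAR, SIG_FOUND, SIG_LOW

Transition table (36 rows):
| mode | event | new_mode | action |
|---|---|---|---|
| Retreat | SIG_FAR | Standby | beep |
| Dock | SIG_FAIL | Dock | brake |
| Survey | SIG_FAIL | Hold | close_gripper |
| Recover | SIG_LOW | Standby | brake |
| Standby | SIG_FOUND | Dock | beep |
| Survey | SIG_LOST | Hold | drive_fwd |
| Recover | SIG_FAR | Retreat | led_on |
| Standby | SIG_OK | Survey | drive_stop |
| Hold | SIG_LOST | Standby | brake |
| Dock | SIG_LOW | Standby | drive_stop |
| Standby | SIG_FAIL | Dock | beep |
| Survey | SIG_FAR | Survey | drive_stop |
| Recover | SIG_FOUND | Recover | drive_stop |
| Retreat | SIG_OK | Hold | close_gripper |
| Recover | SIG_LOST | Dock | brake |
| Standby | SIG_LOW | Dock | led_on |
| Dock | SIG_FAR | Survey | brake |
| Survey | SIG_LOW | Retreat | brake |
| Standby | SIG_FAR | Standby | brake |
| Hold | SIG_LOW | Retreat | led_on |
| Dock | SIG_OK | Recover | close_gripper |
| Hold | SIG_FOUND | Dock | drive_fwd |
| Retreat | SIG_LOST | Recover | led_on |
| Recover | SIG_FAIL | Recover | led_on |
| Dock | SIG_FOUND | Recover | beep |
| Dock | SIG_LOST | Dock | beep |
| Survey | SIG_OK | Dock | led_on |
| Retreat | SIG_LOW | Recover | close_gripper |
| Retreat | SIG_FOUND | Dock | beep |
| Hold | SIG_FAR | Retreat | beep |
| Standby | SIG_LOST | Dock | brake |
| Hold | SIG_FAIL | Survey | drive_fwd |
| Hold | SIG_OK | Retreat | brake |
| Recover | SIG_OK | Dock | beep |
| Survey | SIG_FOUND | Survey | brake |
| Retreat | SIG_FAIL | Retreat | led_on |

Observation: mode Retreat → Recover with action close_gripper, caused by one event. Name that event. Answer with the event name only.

SIG_LOW

try SIG_LOST: (Retreat, SIG_LOST) → (Recover, led_on)
try SIG_FAIL: (Retreat, SIG_FAIL) → (Retreat, led_on)
try SIG_OK: (Retreat, SIG_OK) → (Hold, close_gripper)
try SIG_FAR: (Retreat, SIG_FAR) → (Standby, beep)
try SIG_FOUND: (Retreat, SIG_FOUND) → (Dock, beep)
try SIG_LOW: (Retreat, SIG_LOW) → (Recover, close_gripper)  ← matches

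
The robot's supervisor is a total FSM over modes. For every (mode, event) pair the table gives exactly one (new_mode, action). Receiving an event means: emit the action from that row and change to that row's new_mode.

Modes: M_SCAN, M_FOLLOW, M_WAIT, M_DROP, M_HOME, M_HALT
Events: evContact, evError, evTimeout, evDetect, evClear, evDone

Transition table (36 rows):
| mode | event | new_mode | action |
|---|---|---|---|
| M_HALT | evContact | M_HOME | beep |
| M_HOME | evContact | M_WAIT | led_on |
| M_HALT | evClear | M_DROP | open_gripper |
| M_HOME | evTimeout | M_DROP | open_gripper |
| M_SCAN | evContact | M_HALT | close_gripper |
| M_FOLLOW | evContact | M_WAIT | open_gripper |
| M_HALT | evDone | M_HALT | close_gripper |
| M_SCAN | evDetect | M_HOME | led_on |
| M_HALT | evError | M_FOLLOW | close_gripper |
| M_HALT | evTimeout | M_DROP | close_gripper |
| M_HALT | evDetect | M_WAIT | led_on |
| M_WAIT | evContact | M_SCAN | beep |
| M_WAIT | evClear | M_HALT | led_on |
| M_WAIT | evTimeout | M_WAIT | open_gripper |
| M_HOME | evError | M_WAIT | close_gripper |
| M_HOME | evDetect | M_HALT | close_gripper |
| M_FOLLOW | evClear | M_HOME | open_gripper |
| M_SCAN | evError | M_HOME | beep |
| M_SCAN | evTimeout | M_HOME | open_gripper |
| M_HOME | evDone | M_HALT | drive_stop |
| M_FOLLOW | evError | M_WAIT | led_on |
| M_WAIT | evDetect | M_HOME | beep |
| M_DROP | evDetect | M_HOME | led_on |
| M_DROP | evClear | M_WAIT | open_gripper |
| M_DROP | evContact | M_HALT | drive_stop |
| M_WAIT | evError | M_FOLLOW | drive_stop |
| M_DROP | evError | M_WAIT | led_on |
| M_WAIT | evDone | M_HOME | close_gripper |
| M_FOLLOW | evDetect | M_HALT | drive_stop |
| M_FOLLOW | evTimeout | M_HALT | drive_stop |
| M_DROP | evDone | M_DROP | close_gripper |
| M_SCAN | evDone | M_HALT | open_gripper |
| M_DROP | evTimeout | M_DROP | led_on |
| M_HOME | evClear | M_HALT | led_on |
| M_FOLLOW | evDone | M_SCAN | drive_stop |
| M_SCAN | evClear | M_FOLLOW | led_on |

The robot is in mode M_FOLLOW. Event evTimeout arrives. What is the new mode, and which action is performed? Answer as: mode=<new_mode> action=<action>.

current mode = M_FOLLOW; filter table to that mode:
  (M_FOLLOW, evContact) → (M_WAIT, open_gripper)
  (M_FOLLOW, evClear) → (M_HOME, open_gripper)
  (M_FOLLOW, evError) → (M_WAIT, led_on)
  (M_FOLLOW, evDetect) → (M_HALT, drive_stop)
  (M_FOLLOW, evTimeout) → (M_HALT, drive_stop)  ← event matches
  (M_FOLLOW, evDone) → (M_SCAN, drive_stop)
event = evTimeout selects (M_HALT, drive_stop)

mode=M_HALT action=drive_stop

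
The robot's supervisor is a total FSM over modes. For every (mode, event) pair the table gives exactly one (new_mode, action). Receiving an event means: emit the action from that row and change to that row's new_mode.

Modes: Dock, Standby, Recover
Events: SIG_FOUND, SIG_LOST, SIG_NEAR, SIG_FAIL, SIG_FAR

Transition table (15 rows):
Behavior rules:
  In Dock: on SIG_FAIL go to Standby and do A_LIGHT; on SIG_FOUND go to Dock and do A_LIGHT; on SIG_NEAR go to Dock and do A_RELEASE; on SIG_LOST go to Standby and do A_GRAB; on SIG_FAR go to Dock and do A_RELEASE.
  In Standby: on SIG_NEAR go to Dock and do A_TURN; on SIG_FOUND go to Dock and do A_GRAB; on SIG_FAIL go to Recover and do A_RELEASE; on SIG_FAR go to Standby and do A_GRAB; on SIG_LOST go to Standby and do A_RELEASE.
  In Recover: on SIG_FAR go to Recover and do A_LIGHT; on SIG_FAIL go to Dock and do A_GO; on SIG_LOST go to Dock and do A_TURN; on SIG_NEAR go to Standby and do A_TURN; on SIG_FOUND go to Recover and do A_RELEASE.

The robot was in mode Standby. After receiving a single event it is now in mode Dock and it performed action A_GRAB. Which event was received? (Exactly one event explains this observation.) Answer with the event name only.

SIG_FOUND

try SIG_FOUND: (Standby, SIG_FOUND) → (Dock, A_GRAB)  ← matches
try SIG_LOST: (Standby, SIG_LOST) → (Standby, A_RELEASE)
try SIG_NEAR: (Standby, SIG_NEAR) → (Dock, A_TURN)
try SIG_FAIL: (Standby, SIG_FAIL) → (Recover, A_RELEASE)
try SIG_FAR: (Standby, SIG_FAR) → (Standby, A_GRAB)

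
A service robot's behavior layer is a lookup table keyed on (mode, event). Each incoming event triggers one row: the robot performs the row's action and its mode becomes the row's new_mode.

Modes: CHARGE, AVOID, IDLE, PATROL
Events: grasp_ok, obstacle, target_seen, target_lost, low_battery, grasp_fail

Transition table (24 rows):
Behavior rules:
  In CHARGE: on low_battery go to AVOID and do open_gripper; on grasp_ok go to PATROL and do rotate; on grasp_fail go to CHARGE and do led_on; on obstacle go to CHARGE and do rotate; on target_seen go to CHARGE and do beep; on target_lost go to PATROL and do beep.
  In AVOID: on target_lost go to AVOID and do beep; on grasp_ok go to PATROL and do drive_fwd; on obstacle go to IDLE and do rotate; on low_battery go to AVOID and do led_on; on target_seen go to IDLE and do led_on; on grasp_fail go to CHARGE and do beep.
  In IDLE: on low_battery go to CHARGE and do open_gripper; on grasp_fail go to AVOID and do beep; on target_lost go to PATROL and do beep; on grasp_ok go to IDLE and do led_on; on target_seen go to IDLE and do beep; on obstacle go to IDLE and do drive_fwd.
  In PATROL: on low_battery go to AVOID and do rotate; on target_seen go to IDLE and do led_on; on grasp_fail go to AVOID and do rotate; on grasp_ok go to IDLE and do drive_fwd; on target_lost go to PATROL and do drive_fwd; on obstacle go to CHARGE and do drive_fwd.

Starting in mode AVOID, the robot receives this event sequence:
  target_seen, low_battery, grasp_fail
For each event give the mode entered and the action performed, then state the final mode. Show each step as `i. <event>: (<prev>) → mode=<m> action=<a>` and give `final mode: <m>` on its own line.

final mode: CHARGE

1. target_seen: (AVOID) → mode=IDLE action=led_on
2. low_battery: (IDLE) → mode=CHARGE action=open_gripper
3. grasp_fail: (CHARGE) → mode=CHARGE action=led_on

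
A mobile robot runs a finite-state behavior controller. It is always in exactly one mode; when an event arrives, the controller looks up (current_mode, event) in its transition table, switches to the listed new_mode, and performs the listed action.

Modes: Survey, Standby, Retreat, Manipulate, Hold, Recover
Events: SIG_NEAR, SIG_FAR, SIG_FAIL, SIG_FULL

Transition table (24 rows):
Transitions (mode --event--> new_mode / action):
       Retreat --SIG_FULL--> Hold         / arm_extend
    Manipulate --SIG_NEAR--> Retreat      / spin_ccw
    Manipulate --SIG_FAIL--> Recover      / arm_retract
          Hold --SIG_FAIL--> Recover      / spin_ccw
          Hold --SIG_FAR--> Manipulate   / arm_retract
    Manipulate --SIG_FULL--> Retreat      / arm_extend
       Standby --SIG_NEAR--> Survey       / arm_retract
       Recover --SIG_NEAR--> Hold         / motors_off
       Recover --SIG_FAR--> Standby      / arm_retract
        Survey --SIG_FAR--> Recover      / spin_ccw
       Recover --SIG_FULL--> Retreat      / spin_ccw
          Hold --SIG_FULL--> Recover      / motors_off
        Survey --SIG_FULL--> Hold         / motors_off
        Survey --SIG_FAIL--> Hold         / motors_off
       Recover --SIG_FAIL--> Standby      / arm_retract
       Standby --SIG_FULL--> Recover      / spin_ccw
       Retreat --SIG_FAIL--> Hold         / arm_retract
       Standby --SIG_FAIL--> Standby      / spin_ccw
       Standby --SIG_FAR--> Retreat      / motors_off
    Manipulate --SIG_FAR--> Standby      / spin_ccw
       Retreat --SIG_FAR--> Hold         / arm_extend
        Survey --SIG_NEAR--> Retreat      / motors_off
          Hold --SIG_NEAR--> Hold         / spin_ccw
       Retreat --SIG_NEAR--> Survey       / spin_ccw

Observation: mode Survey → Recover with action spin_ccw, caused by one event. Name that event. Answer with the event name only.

try SIG_NEAR: (Survey, SIG_NEAR) → (Retreat, motors_off)
try SIG_FAR: (Survey, SIG_FAR) → (Recover, spin_ccw)  ← matches
try SIG_FAIL: (Survey, SIG_FAIL) → (Hold, motors_off)
try SIG_FULL: (Survey, SIG_FULL) → (Hold, motors_off)

SIG_FAR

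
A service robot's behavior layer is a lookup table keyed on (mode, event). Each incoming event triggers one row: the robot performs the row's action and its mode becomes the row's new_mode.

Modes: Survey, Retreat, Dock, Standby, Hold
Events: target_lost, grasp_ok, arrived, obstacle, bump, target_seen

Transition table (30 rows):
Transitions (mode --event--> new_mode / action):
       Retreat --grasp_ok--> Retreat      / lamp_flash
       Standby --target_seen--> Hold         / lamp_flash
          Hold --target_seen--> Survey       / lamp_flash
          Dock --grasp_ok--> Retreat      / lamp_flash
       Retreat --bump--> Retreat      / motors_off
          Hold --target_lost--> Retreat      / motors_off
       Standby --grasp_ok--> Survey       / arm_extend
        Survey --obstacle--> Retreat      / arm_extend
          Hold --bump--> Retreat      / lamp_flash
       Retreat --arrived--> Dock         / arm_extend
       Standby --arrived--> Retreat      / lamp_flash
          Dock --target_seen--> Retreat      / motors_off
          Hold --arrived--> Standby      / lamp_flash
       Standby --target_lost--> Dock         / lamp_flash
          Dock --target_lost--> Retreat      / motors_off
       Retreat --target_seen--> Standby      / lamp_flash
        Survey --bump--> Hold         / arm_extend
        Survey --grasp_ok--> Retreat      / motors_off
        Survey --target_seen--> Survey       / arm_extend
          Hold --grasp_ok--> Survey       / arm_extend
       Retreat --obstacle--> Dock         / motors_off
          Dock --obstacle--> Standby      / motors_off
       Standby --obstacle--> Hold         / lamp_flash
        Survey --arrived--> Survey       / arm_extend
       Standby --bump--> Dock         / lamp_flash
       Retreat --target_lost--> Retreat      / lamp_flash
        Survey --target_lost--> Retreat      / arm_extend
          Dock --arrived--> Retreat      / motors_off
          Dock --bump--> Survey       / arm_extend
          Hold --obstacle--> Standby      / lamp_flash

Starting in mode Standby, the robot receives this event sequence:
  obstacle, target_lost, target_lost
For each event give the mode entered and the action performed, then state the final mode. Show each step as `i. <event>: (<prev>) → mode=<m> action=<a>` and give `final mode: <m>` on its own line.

1. obstacle: (Standby) → mode=Hold action=lamp_flash
2. target_lost: (Hold) → mode=Retreat action=motors_off
3. target_lost: (Retreat) → mode=Retreat action=lamp_flash

final mode: Retreat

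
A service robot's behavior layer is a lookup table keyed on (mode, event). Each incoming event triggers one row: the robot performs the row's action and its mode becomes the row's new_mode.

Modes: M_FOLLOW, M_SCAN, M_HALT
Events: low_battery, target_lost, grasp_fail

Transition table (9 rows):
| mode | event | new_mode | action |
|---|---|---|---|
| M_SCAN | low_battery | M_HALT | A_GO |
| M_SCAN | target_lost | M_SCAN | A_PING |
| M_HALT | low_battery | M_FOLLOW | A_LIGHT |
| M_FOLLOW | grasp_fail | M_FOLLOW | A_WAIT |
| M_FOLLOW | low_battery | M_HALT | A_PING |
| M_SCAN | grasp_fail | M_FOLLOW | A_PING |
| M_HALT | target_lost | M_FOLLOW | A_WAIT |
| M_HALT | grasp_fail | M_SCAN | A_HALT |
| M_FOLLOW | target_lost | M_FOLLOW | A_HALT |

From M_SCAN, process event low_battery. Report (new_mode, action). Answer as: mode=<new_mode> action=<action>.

mode=M_HALT action=A_GO

current mode = M_SCAN; filter table to that mode:
  (M_SCAN, low_battery) → (M_HALT, A_GO)  ← event matches
  (M_SCAN, target_lost) → (M_SCAN, A_PING)
  (M_SCAN, grasp_fail) → (M_FOLLOW, A_PING)
event = low_battery selects (M_HALT, A_GO)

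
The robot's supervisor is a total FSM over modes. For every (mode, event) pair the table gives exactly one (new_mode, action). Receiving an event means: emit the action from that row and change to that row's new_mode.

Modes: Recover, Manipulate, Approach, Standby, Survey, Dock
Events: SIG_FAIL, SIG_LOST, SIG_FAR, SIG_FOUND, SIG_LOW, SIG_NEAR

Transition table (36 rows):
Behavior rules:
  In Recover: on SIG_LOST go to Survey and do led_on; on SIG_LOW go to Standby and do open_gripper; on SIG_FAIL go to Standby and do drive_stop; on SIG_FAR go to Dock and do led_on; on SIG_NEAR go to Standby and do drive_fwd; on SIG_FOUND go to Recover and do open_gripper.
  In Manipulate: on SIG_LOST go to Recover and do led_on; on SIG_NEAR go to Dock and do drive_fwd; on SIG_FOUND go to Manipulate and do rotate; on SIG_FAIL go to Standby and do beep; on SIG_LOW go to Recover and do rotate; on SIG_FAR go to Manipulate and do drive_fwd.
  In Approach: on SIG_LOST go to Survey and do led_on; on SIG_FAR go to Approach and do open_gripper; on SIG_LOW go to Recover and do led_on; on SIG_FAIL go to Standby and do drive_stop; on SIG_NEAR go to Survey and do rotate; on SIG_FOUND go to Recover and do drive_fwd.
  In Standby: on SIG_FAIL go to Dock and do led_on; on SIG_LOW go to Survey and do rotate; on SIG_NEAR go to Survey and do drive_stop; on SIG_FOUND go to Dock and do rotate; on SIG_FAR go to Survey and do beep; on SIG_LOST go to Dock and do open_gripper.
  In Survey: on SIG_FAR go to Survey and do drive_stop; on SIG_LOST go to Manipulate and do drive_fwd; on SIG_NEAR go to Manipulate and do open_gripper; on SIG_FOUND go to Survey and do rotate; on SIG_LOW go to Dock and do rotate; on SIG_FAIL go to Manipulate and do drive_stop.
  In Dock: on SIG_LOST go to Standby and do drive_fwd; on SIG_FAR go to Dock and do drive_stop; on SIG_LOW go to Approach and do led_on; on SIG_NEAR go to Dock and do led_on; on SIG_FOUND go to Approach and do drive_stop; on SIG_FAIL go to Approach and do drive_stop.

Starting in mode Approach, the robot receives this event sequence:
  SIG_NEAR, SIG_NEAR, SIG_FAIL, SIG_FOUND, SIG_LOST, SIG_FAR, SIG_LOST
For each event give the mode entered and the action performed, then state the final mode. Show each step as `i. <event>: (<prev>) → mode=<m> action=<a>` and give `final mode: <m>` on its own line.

1. SIG_NEAR: (Approach) → mode=Survey action=rotate
2. SIG_NEAR: (Survey) → mode=Manipulate action=open_gripper
3. SIG_FAIL: (Manipulate) → mode=Standby action=beep
4. SIG_FOUND: (Standby) → mode=Dock action=rotate
5. SIG_LOST: (Dock) → mode=Standby action=drive_fwd
6. SIG_FAR: (Standby) → mode=Survey action=beep
7. SIG_LOST: (Survey) → mode=Manipulate action=drive_fwd

final mode: Manipulate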